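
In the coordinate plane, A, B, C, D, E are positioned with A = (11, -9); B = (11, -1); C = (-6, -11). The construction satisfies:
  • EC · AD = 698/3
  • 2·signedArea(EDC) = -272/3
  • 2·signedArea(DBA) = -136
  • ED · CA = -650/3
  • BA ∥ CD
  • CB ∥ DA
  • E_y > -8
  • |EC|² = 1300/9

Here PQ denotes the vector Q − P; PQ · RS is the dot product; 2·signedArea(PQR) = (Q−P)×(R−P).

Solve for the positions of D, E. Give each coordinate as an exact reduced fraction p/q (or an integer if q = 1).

D = (-6, -19)
E = (16/3, -7)

1. D_x = -6  [CB ∥ DA ∩ BA ∥ CD]
2. D_y = -19  [CB ∥ DA ∩ BA ∥ CD]
   → D = (-6, -19)
3. E_x = 16/3  [ED · CA = -650/3 ∩ EC · AD = 698/3]
4. E_y = -7  [ED · CA = -650/3 ∩ EC · AD = 698/3]
   → E = (16/3, -7)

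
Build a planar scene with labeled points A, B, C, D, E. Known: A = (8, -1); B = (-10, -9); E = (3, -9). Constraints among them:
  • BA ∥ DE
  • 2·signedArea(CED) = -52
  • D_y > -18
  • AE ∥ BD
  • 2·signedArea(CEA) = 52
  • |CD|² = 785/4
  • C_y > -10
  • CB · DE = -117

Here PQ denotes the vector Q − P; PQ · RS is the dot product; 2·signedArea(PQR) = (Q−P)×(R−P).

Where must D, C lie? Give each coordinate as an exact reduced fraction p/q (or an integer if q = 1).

1. D_x = -15  [BA ∥ DE ∩ AE ∥ BD]
2. D_y = -17  [BA ∥ DE ∩ AE ∥ BD]
   → D = (-15, -17)
3. C_x = -7/2  [2·signedArea(CEA) = 52 ∩ CB · DE = -117]
4. C_y = -9  [2·signedArea(CEA) = 52 ∩ CB · DE = -117]
   → C = (-7/2, -9)

C = (-7/2, -9)
D = (-15, -17)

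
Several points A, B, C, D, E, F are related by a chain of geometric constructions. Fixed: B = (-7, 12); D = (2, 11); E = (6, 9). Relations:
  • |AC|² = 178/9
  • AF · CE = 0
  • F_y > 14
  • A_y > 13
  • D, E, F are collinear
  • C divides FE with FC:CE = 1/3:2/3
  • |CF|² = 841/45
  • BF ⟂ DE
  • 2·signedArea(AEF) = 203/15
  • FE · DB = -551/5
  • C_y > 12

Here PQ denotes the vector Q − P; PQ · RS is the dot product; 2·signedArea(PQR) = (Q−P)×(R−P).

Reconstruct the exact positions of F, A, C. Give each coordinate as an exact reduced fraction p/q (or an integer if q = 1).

A = (-91/15, 208/15)
C = (-26/15, 193/15)
F = (-28/5, 74/5)

1. F_x = -28/5  [D, E, F are collinear ∩ BF ⟂ DE]
2. F_y = 74/5  [D, E, F are collinear ∩ BF ⟂ DE]
   → F = (-28/5, 74/5)
3. C_x = -26/15  [C divides FE with FC:CE = 1/3:2/3]
4. C_y = 193/15  [C divides FE with FC:CE = 1/3:2/3]
   → C = (-26/15, 193/15)
5. A_x = -91/15  [AF · CE = 0 ∩ 2·signedArea(AEF) = 203/15]
6. A_y = 208/15  [AF · CE = 0 ∩ 2·signedArea(AEF) = 203/15]
   → A = (-91/15, 208/15)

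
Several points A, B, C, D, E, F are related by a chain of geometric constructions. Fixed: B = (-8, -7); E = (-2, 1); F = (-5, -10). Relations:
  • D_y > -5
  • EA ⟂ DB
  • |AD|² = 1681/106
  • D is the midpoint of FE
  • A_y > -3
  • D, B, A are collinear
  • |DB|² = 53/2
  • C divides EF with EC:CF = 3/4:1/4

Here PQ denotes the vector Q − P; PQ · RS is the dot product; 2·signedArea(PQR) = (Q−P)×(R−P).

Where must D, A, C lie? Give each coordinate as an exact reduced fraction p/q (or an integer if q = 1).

1. D_x = -7/2  [D is the midpoint of FE]
2. D_y = -9/2  [D is the midpoint of FE]
   → D = (-7/2, -9/2)
3. A_x = -1/53  [D, B, A are collinear ∩ EA ⟂ DB]
4. A_y = -136/53  [D, B, A are collinear ∩ EA ⟂ DB]
   → A = (-1/53, -136/53)
5. C_x = -17/4  [C divides EF with EC:CF = 3/4:1/4]
6. C_y = -29/4  [C divides EF with EC:CF = 3/4:1/4]
   → C = (-17/4, -29/4)

A = (-1/53, -136/53)
C = (-17/4, -29/4)
D = (-7/2, -9/2)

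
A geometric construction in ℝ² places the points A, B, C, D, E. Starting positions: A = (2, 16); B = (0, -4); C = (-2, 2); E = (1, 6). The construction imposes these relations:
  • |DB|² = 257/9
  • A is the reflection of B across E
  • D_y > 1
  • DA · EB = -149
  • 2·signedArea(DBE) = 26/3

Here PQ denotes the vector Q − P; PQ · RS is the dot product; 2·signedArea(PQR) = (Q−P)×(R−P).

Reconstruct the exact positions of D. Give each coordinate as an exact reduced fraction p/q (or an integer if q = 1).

1. D_x = -1/3  [2·signedArea(DBE) = 26/3 ∩ DA · EB = -149]
2. D_y = 4/3  [2·signedArea(DBE) = 26/3 ∩ DA · EB = -149]
   → D = (-1/3, 4/3)

D = (-1/3, 4/3)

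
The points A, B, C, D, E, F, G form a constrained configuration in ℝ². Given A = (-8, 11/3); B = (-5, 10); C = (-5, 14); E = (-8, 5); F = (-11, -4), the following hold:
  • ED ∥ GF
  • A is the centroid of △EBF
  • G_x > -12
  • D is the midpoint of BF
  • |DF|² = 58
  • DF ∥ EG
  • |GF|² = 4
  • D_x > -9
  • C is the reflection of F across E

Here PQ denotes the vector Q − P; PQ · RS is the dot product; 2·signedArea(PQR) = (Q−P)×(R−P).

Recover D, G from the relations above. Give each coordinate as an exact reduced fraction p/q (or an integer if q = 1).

1. D_x = -8  [D is the midpoint of BF]
2. D_y = 3  [D is the midpoint of BF]
   → D = (-8, 3)
3. G_x = -11  [ED ∥ GF ∩ DF ∥ EG]
4. G_y = -2  [ED ∥ GF ∩ DF ∥ EG]
   → G = (-11, -2)

D = (-8, 3)
G = (-11, -2)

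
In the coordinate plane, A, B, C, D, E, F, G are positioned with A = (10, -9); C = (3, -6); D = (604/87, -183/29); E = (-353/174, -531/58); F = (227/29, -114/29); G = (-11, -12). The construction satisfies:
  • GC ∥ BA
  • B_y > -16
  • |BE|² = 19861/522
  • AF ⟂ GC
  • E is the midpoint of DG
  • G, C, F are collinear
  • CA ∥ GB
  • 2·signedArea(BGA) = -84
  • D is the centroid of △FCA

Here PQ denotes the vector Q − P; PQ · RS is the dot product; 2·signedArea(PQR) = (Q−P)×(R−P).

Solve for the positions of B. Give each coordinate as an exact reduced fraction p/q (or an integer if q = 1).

1. B_x = -4  [GC ∥ BA ∩ CA ∥ GB]
2. B_y = -15  [GC ∥ BA ∩ CA ∥ GB]
   → B = (-4, -15)

B = (-4, -15)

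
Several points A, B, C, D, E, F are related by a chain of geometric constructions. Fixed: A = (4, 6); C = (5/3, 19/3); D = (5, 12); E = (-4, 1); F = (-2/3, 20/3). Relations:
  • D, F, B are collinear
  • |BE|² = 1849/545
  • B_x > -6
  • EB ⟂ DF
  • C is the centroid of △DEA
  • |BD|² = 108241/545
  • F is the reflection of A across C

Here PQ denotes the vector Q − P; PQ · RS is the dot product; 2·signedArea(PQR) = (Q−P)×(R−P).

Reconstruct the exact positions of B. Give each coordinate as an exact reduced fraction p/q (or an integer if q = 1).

1. B_x = -2868/545  [D, F, B are collinear ∩ EB ⟂ DF]
2. B_y = 1276/545  [D, F, B are collinear ∩ EB ⟂ DF]
   → B = (-2868/545, 1276/545)

B = (-2868/545, 1276/545)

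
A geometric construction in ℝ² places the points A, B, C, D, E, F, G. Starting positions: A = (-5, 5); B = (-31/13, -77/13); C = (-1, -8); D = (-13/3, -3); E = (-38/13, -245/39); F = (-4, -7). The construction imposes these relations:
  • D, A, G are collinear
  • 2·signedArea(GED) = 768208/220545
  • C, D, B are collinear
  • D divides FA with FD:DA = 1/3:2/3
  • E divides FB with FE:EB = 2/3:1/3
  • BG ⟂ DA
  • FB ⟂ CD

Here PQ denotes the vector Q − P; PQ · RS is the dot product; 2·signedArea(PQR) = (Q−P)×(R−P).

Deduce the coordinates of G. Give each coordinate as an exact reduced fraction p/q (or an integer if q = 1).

1. G_x = -7687/1885  [D, A, G are collinear ∩ BG ⟂ DA]
2. G_y = -11431/1885  [D, A, G are collinear ∩ BG ⟂ DA]
   → G = (-7687/1885, -11431/1885)

G = (-7687/1885, -11431/1885)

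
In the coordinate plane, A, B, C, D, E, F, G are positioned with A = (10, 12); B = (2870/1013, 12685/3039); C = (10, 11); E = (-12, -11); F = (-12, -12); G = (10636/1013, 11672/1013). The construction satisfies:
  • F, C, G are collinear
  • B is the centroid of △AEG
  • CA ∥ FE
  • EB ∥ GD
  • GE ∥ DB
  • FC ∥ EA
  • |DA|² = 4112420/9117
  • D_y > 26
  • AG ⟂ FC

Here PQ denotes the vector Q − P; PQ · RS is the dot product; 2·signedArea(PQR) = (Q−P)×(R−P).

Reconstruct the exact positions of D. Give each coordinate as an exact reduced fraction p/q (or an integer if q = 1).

1. D_x = 25662/1013  [GE ∥ DB ∩ EB ∥ GD]
2. D_y = 81130/3039  [GE ∥ DB ∩ EB ∥ GD]
   → D = (25662/1013, 81130/3039)

D = (25662/1013, 81130/3039)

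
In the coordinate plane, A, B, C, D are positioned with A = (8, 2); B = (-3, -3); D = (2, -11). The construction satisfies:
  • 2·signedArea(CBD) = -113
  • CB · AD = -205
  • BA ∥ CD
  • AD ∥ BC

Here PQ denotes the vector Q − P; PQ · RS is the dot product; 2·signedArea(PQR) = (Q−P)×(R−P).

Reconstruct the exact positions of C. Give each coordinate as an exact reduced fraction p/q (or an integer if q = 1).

C = (-9, -16)

1. C_x = -9  [BA ∥ CD ∩ AD ∥ BC]
2. C_y = -16  [BA ∥ CD ∩ AD ∥ BC]
   → C = (-9, -16)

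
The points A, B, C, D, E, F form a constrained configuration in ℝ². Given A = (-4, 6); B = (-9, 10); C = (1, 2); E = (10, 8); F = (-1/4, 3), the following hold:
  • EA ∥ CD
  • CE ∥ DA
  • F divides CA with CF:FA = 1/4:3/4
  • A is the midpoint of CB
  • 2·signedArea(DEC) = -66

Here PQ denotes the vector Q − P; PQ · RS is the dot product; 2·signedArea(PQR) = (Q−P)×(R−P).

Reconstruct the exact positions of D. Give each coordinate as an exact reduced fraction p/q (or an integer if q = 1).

D = (-13, 0)

1. D_x = -13  [CE ∥ DA ∩ EA ∥ CD]
2. D_y = 0  [CE ∥ DA ∩ EA ∥ CD]
   → D = (-13, 0)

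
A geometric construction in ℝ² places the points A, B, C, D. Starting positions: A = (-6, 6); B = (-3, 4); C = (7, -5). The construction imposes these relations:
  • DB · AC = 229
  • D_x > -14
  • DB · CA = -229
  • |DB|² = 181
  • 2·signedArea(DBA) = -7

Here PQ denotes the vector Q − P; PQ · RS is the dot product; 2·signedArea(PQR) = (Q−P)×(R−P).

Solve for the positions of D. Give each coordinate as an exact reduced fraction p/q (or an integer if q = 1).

D = (-13, 13)

1. D_x = -13  [2·signedArea(DBA) = -7 ∩ DB · AC = 229]
2. D_y = 13  [2·signedArea(DBA) = -7 ∩ DB · AC = 229]
   → D = (-13, 13)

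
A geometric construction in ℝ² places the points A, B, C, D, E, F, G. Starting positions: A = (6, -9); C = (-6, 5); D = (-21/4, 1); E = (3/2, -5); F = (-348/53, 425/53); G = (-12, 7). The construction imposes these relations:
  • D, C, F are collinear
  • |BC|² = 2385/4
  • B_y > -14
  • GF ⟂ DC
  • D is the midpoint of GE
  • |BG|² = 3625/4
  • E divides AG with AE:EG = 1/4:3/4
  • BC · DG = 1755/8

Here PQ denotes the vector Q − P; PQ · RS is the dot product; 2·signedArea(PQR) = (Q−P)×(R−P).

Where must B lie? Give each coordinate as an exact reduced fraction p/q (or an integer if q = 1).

1. B_x = 21/2  [line 27/4·x + -6·y + -1191/8 = 0 ∩ |BG|² = 3625/4]
2. B_y = -13  [line 27/4·x + -6·y + -1191/8 = 0 ∩ |BG|² = 3625/4]
   → B = (21/2, -13)

B = (21/2, -13)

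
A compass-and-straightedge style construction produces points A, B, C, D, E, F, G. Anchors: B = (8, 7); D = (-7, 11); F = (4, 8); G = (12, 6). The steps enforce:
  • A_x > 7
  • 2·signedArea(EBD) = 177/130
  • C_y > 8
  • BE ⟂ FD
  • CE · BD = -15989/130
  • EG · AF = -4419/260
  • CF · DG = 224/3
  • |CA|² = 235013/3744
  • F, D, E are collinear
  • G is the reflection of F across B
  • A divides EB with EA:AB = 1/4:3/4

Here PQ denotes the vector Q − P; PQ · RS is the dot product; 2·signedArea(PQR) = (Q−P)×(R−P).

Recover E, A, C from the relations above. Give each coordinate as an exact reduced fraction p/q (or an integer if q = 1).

1. E_x = 1037/130  [F, D, E are collinear ∩ BE ⟂ FD]
2. E_y = 899/130  [F, D, E are collinear ∩ BE ⟂ FD]
   → E = (1037/130, 899/130)
3. A_x = 4151/520  [A divides EB with EA:AB = 1/4:3/4]
4. A_y = 3607/520  [A divides EB with EA:AB = 1/4:3/4]
   → A = (4151/520, 3607/520)
5. C_x = 1/3  [CF · DG = 224/3 ∩ CE · BD = -15989/130]
6. C_y = 9  [CF · DG = 224/3 ∩ CE · BD = -15989/130]
   → C = (1/3, 9)

A = (4151/520, 3607/520)
C = (1/3, 9)
E = (1037/130, 899/130)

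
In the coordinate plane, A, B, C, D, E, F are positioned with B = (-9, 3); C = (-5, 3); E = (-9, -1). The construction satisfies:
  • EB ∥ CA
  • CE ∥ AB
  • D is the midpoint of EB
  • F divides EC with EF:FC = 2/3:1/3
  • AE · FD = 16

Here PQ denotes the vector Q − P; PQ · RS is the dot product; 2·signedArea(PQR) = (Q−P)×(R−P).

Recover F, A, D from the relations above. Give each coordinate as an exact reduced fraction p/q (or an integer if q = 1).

A = (-5, 7)
D = (-9, 1)
F = (-19/3, 5/3)

1. F_x = -19/3  [F divides EC with EF:FC = 2/3:1/3]
2. F_y = 5/3  [F divides EC with EF:FC = 2/3:1/3]
   → F = (-19/3, 5/3)
3. A_x = -5  [CE ∥ AB ∩ EB ∥ CA]
4. A_y = 7  [CE ∥ AB ∩ EB ∥ CA]
   → A = (-5, 7)
5. D_x = -9  [D is the midpoint of EB]
6. D_y = 1  [D is the midpoint of EB]
   → D = (-9, 1)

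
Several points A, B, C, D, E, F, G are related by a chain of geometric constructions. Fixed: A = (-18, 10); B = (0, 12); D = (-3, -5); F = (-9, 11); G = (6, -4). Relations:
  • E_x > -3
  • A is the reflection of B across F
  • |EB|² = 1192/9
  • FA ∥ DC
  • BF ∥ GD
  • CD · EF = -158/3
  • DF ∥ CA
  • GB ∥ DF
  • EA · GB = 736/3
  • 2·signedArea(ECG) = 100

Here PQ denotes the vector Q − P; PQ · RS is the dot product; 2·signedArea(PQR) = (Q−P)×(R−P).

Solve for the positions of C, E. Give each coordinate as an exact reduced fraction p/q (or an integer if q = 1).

1. C_x = -12  [DF ∥ CA ∩ FA ∥ DC]
2. C_y = -6  [DF ∥ CA ∩ FA ∥ DC]
   → C = (-12, -6)
3. E_x = -2  [2·signedArea(ECG) = 100 ∩ EA · GB = 736/3]
4. E_y = 2/3  [2·signedArea(ECG) = 100 ∩ EA · GB = 736/3]
   → E = (-2, 2/3)

C = (-12, -6)
E = (-2, 2/3)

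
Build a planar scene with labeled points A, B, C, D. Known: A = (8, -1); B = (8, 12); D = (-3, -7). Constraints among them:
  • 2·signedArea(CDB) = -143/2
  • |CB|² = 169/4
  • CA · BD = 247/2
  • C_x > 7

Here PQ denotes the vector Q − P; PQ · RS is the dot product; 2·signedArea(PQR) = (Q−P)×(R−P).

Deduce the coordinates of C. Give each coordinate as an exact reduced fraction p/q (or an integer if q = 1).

1. C_x = 8  [2·signedArea(CDB) = -143/2 ∩ CA · BD = 247/2]
2. C_y = 11/2  [2·signedArea(CDB) = -143/2 ∩ CA · BD = 247/2]
   → C = (8, 11/2)

C = (8, 11/2)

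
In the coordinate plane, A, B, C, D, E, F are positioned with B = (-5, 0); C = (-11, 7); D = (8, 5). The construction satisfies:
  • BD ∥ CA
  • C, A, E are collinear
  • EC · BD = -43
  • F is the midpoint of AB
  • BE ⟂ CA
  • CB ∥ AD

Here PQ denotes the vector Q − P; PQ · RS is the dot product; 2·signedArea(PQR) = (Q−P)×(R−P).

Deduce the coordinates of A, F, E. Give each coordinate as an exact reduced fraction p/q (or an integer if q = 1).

1. A_x = 2  [CB ∥ AD ∩ BD ∥ CA]
2. A_y = 12  [CB ∥ AD ∩ BD ∥ CA]
   → A = (2, 12)
3. F_x = -3/2  [F is the midpoint of AB]
4. F_y = 6  [F is the midpoint of AB]
   → F = (-3/2, 6)
5. E_x = -1575/194  [C, A, E are collinear ∩ BE ⟂ CA]
6. E_y = 1573/194  [C, A, E are collinear ∩ BE ⟂ CA]
   → E = (-1575/194, 1573/194)

A = (2, 12)
E = (-1575/194, 1573/194)
F = (-3/2, 6)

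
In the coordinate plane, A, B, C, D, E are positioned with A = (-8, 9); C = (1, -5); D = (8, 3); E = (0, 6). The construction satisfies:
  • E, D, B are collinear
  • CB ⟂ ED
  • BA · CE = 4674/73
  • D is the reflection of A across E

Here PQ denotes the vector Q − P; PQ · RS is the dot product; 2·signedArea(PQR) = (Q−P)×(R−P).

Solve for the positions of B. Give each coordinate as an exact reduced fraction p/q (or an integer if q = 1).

1. B_x = 328/73  [E, D, B are collinear ∩ CB ⟂ ED]
2. B_y = 315/73  [E, D, B are collinear ∩ CB ⟂ ED]
   → B = (328/73, 315/73)

B = (328/73, 315/73)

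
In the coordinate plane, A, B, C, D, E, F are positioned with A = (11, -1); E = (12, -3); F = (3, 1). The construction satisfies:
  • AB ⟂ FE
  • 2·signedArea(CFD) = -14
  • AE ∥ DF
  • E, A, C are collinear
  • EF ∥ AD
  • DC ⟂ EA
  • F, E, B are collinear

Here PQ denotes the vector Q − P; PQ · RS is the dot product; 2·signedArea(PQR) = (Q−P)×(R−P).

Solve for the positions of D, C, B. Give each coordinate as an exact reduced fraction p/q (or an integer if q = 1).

1. D_x = 2  [AE ∥ DF ∩ EF ∥ AD]
2. D_y = 3  [AE ∥ DF ∩ EF ∥ AD]
   → D = (2, 3)
3. C_x = 38/5  [E, A, C are collinear ∩ DC ⟂ EA]
4. C_y = 29/5  [E, A, C are collinear ∩ DC ⟂ EA]
   → C = (38/5, 29/5)
5. B_x = 1011/97  [F, E, B are collinear ∩ AB ⟂ FE]
6. B_y = -223/97  [F, E, B are collinear ∩ AB ⟂ FE]
   → B = (1011/97, -223/97)

B = (1011/97, -223/97)
C = (38/5, 29/5)
D = (2, 3)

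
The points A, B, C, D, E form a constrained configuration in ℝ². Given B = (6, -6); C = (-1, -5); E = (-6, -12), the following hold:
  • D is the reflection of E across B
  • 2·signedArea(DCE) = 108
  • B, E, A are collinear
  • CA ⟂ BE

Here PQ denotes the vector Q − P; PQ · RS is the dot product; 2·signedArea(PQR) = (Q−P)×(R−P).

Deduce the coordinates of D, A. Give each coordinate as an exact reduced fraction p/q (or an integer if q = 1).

1. D_x = 18  [D is the reflection of E across B]
2. D_y = 0  [D is the reflection of E across B]
   → D = (18, 0)
3. A_x = 4/5  [B, E, A are collinear ∩ CA ⟂ BE]
4. A_y = -43/5  [B, E, A are collinear ∩ CA ⟂ BE]
   → A = (4/5, -43/5)

A = (4/5, -43/5)
D = (18, 0)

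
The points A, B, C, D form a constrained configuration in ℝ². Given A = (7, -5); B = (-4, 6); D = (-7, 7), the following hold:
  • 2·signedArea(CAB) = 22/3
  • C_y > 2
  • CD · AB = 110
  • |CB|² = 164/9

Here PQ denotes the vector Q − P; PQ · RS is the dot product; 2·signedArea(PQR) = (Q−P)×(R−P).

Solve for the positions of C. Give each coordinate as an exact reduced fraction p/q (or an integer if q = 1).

1. C_x = -4/3  [CD · AB = 110 ∩ 2·signedArea(CAB) = 22/3]
2. C_y = 8/3  [CD · AB = 110 ∩ 2·signedArea(CAB) = 22/3]
   → C = (-4/3, 8/3)

C = (-4/3, 8/3)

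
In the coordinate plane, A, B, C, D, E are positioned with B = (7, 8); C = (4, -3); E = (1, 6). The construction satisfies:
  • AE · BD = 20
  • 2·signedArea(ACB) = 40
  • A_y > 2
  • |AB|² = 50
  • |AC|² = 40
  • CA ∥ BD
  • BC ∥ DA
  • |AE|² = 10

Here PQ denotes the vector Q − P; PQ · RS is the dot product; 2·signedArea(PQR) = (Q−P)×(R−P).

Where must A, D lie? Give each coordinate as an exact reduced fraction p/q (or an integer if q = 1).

A = (2, 3)
D = (5, 14)

1. A_x = 2  [line -11·x + 3·y + 13 = 0 ∩ |AC|² = 40]
2. A_y = 3  [line -11·x + 3·y + 13 = 0 ∩ |AC|² = 40]
   → A = (2, 3)
3. D_x = 5  [AE · BD = 20 ∩ BC ∥ DA]
4. D_y = 14  [AE · BD = 20 ∩ BC ∥ DA]
   → D = (5, 14)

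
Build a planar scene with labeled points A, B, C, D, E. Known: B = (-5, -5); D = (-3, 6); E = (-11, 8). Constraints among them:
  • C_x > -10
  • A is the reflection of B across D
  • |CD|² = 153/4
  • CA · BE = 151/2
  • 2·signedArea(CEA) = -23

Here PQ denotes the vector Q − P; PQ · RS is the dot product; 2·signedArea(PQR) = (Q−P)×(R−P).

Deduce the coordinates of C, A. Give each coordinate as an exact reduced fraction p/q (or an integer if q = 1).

1. A_x = -1  [A is the reflection of B across D]
2. A_y = 17  [A is the reflection of B across D]
   → A = (-1, 17)
3. C_x = -9  [CA · BE = 151/2 ∩ 2·signedArea(CEA) = -23]
4. C_y = 15/2  [CA · BE = 151/2 ∩ 2·signedArea(CEA) = -23]
   → C = (-9, 15/2)

A = (-1, 17)
C = (-9, 15/2)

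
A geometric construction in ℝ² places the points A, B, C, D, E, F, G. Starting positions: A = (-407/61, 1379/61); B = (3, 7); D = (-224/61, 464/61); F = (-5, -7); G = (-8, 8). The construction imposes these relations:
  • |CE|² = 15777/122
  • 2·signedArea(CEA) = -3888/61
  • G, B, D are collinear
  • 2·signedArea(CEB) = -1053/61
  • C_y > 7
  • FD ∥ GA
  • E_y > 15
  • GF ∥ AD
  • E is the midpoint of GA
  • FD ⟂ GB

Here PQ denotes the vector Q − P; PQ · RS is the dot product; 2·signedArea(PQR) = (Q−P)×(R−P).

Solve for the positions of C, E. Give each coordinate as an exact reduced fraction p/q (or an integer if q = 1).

C = (40/61, 440/61)
E = (-895/122, 1867/122)

1. E_x = -895/122  [E is the midpoint of GA]
2. E_y = 1867/122  [E is the midpoint of GA]
   → E = (-895/122, 1867/122)
3. C_x = 40/61  [2·signedArea(CEA) = -3888/61 ∩ 2·signedArea(CEB) = -1053/61]
4. C_y = 440/61  [2·signedArea(CEA) = -3888/61 ∩ 2·signedArea(CEB) = -1053/61]
   → C = (40/61, 440/61)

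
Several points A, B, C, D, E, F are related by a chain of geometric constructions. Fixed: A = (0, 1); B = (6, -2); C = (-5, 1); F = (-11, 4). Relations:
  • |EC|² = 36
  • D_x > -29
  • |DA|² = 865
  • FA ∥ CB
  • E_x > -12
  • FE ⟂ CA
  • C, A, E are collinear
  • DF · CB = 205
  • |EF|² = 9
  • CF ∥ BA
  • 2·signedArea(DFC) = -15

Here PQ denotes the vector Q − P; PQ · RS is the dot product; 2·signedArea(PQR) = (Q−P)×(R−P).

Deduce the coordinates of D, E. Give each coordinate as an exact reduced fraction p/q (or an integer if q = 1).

1. D_x = -28  [DF · CB = 205 ∩ 2·signedArea(DFC) = -15]
2. D_y = 10  [DF · CB = 205 ∩ 2·signedArea(DFC) = -15]
   → D = (-28, 10)
3. E_x = -11  [C, A, E are collinear ∩ FE ⟂ CA]
4. E_y = 1  [C, A, E are collinear ∩ FE ⟂ CA]
   → E = (-11, 1)

D = (-28, 10)
E = (-11, 1)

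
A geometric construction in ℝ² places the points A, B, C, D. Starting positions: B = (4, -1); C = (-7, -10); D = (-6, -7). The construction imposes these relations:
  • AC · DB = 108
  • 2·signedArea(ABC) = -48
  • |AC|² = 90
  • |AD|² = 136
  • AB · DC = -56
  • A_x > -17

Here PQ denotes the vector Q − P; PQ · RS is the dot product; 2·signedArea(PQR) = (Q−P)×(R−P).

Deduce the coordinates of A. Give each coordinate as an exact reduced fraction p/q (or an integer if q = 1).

1. A_x = -16  [2·signedArea(ABC) = -48 ∩ AB · DC = -56]
2. A_y = -13  [2·signedArea(ABC) = -48 ∩ AB · DC = -56]
   → A = (-16, -13)

A = (-16, -13)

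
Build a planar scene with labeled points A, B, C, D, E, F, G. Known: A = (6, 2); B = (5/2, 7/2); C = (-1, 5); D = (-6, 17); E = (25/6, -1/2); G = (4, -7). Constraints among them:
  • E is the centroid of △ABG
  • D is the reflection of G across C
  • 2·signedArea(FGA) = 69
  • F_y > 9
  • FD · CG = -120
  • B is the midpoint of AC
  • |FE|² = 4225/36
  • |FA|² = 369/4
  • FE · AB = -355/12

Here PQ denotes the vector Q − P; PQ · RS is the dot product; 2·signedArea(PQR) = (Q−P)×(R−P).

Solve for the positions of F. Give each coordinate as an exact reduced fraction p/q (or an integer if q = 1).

1. F_x = 0  [2·signedArea(FGA) = 69 ∩ FE · AB = -355/12]
2. F_y = 19/2  [2·signedArea(FGA) = 69 ∩ FE · AB = -355/12]
   → F = (0, 19/2)

F = (0, 19/2)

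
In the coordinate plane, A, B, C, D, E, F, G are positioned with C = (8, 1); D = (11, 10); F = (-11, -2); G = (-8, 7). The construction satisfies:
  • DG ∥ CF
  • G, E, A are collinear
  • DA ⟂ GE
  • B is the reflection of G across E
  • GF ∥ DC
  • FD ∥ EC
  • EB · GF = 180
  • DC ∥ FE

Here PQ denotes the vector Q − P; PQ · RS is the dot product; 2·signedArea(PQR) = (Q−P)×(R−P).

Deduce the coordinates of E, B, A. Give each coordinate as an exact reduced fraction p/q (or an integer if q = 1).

1. E_x = -14  [FD ∥ EC ∩ DC ∥ FE]
2. E_y = -11  [FD ∥ EC ∩ DC ∥ FE]
   → E = (-14, -11)
3. B_x = -20  [B is the reflection of G across E]
4. B_y = -29  [B is the reflection of G across E]
   → B = (-20, -29)
5. A_x = -26/5  [G, E, A are collinear ∩ DA ⟂ GE]
6. A_y = 77/5  [G, E, A are collinear ∩ DA ⟂ GE]
   → A = (-26/5, 77/5)

A = (-26/5, 77/5)
B = (-20, -29)
E = (-14, -11)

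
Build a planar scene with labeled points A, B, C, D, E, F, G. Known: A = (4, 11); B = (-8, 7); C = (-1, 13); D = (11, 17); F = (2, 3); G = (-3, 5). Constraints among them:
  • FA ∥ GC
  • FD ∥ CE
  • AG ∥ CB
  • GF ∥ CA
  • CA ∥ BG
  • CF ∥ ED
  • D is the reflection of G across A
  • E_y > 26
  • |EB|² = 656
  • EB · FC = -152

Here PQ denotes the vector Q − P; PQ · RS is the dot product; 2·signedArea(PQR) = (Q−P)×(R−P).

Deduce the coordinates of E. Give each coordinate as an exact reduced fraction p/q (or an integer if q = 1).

1. E_x = 8  [CF ∥ ED ∩ FD ∥ CE]
2. E_y = 27  [CF ∥ ED ∩ FD ∥ CE]
   → E = (8, 27)

E = (8, 27)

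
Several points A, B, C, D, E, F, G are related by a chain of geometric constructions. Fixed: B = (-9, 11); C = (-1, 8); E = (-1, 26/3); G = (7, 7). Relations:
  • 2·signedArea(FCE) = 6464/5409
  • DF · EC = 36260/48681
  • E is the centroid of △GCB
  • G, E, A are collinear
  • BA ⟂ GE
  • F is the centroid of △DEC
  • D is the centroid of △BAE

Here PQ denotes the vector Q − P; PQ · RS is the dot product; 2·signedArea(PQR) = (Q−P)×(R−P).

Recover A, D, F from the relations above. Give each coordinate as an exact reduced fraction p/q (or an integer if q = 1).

A = (-5489/601, 6227/601)
D = (-3833/601, 54140/5409)
F = (-5035/1803, 144290/16227)

1. A_x = -5489/601  [G, E, A are collinear ∩ BA ⟂ GE]
2. A_y = 6227/601  [G, E, A are collinear ∩ BA ⟂ GE]
   → A = (-5489/601, 6227/601)
3. D_x = -3833/601  [D is the centroid of △BAE]
4. D_y = 54140/5409  [D is the centroid of △BAE]
   → D = (-3833/601, 54140/5409)
5. F_x = -5035/1803  [F is the centroid of △DEC]
6. F_y = 144290/16227  [F is the centroid of △DEC]
   → F = (-5035/1803, 144290/16227)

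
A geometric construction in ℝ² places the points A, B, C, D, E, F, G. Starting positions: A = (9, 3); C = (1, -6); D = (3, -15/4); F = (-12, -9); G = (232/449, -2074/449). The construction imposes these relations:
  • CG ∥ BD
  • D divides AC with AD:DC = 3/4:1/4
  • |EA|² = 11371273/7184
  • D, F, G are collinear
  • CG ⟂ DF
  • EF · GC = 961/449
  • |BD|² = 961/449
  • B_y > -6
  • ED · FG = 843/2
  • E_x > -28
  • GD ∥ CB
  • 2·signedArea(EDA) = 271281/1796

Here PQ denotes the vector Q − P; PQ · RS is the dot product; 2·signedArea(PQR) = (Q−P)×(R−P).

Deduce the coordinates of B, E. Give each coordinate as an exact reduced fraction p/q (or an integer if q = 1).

B = (1564/449, -9215/1796)
E = (-12340/449, -23113/1796)

1. B_x = 1564/449  [CG ∥ BD ∩ GD ∥ CB]
2. B_y = -9215/1796  [CG ∥ BD ∩ GD ∥ CB]
   → B = (1564/449, -9215/1796)
3. E_x = -12340/449  [ED · FG = 843/2 ∩ EF · GC = 961/449]
4. E_y = -23113/1796  [ED · FG = 843/2 ∩ EF · GC = 961/449]
   → E = (-12340/449, -23113/1796)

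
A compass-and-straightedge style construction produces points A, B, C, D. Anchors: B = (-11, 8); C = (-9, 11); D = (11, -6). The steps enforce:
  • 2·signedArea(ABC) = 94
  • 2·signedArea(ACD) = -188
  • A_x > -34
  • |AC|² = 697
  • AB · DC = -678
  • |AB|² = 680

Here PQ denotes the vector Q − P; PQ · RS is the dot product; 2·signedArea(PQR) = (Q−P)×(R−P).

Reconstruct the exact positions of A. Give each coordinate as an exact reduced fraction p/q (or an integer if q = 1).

1. A_x = -33  [2·signedArea(ACD) = -188 ∩ 2·signedArea(ABC) = 94]
2. A_y = 22  [2·signedArea(ACD) = -188 ∩ 2·signedArea(ABC) = 94]
   → A = (-33, 22)

A = (-33, 22)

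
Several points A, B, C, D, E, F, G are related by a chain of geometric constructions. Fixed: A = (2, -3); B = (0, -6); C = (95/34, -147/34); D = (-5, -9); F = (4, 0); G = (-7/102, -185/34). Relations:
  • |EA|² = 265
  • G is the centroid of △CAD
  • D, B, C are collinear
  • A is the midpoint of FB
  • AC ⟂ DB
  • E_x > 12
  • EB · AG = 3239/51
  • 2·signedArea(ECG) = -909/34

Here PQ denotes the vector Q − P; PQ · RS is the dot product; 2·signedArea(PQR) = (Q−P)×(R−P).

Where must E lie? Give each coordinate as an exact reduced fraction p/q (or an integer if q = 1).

E = (13, 9)

1. E_x = 13  [EB · AG = 3239/51 ∩ 2·signedArea(ECG) = -909/34]
2. E_y = 9  [EB · AG = 3239/51 ∩ 2·signedArea(ECG) = -909/34]
   → E = (13, 9)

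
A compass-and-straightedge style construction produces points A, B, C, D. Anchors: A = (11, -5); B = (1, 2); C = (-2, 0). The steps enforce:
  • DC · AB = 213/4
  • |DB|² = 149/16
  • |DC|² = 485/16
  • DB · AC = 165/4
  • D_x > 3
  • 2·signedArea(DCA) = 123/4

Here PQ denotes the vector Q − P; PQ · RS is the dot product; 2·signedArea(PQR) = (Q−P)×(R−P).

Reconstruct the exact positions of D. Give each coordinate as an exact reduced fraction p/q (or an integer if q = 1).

D = (7/2, 1/4)

1. D_x = 7/2  [DC · AB = 213/4 ∩ DB · AC = 165/4]
2. D_y = 1/4  [DC · AB = 213/4 ∩ DB · AC = 165/4]
   → D = (7/2, 1/4)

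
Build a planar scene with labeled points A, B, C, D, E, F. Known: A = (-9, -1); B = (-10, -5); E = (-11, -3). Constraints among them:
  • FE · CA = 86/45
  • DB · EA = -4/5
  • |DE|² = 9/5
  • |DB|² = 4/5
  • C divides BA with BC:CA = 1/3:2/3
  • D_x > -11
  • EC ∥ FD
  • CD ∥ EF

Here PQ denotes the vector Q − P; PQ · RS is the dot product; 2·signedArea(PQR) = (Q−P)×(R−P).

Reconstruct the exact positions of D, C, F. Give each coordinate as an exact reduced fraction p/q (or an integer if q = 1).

1. D_x = -52/5  [line -2·x + -2·y + -146/5 = 0 ∩ |DE|² = 9/5]
2. D_y = -21/5  [line -2·x + -2·y + -146/5 = 0 ∩ |DE|² = 9/5]
   → D = (-52/5, -21/5)
3. C_x = -29/3  [C divides BA with BC:CA = 1/3:2/3]
4. C_y = -11/3  [C divides BA with BC:CA = 1/3:2/3]
   → C = (-29/3, -11/3)
5. F_x = -176/15  [EC ∥ FD ∩ CD ∥ EF]
6. F_y = -53/15  [EC ∥ FD ∩ CD ∥ EF]
   → F = (-176/15, -53/15)

C = (-29/3, -11/3)
D = (-52/5, -21/5)
F = (-176/15, -53/15)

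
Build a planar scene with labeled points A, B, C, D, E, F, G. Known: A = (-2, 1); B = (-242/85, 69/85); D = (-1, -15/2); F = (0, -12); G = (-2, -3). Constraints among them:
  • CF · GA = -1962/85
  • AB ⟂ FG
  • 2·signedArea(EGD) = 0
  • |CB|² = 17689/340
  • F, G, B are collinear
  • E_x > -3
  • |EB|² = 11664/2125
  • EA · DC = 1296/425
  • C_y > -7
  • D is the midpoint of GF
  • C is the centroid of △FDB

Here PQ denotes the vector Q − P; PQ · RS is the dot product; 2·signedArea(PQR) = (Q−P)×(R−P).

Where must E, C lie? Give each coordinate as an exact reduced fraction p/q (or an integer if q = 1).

C = (-109/85, -1059/170)
E = (-994/425, -627/425)

1. E_x = -994/425  [line 9/2·x + 1·y + 12 = 0 ∩ |EB|² = 11664/2125]
2. E_y = -627/425  [line 9/2·x + 1·y + 12 = 0 ∩ |EB|² = 11664/2125]
   → E = (-994/425, -627/425)
3. C_x = -109/85  [C is the centroid of △FDB]
4. C_y = -1059/170  [C is the centroid of △FDB]
   → C = (-109/85, -1059/170)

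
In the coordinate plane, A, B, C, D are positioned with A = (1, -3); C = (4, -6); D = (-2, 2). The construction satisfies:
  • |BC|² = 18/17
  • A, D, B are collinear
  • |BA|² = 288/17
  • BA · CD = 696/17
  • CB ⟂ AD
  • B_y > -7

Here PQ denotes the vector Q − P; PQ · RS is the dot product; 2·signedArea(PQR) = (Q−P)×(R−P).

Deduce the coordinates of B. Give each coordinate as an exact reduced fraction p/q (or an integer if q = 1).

B = (53/17, -111/17)

1. B_x = 53/17  [A, D, B are collinear ∩ CB ⟂ AD]
2. B_y = -111/17  [A, D, B are collinear ∩ CB ⟂ AD]
   → B = (53/17, -111/17)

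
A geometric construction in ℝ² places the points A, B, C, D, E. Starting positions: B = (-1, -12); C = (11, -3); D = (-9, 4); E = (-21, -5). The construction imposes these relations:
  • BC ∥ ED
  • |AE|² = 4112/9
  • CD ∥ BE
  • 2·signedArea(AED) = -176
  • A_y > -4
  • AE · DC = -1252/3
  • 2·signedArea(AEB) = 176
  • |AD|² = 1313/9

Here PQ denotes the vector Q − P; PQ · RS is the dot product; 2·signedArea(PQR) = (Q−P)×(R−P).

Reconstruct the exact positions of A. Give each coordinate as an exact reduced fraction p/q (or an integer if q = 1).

A = (1/3, -11/3)

1. A_x = 1/3  [2·signedArea(AED) = -176 ∩ 2·signedArea(AEB) = 176]
2. A_y = -11/3  [2·signedArea(AED) = -176 ∩ 2·signedArea(AEB) = 176]
   → A = (1/3, -11/3)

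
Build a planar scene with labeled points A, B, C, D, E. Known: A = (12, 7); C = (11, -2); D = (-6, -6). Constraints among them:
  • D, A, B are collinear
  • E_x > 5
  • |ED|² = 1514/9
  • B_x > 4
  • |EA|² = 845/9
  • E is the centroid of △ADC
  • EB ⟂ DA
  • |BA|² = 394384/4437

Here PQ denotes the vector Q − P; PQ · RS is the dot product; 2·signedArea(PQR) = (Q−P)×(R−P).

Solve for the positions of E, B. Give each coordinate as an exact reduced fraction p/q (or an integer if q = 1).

B = (2148/493, 2189/1479)
E = (17/3, -1/3)

1. E_x = 17/3  [E is the centroid of △ADC]
2. E_y = -1/3  [E is the centroid of △ADC]
   → E = (17/3, -1/3)
3. B_x = 2148/493  [D, A, B are collinear ∩ EB ⟂ DA]
4. B_y = 2189/1479  [D, A, B are collinear ∩ EB ⟂ DA]
   → B = (2148/493, 2189/1479)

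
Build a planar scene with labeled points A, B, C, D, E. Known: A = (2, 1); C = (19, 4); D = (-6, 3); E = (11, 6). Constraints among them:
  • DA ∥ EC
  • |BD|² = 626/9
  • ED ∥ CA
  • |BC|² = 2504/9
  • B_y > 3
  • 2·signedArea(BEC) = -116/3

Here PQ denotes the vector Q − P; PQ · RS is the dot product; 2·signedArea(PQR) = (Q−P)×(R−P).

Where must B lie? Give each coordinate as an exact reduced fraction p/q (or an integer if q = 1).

B = (7/3, 10/3)

1. B_x = 7/3  [line 2·x + 8·y + -94/3 = 0 ∩ |BC|² = 2504/9]
2. B_y = 10/3  [line 2·x + 8·y + -94/3 = 0 ∩ |BC|² = 2504/9]
   → B = (7/3, 10/3)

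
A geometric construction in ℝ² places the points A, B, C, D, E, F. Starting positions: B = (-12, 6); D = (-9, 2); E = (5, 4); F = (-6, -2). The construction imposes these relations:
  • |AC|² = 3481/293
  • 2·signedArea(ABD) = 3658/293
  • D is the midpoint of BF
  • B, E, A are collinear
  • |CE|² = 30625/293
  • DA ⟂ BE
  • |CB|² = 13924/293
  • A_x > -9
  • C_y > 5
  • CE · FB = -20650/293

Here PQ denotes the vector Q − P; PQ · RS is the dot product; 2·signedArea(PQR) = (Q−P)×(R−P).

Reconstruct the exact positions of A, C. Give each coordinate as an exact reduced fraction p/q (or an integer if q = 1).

A = (-2513/293, 1640/293)
C = (-1510/293, 1522/293)

1. A_x = -2513/293  [B, E, A are collinear ∩ DA ⟂ BE]
2. A_y = 1640/293  [B, E, A are collinear ∩ DA ⟂ BE]
   → A = (-2513/293, 1640/293)
3. C_x = -1510/293  [line 6·x + -8·y + 21236/293 = 0 ∩ |AC|² = 3481/293]
4. C_y = 1522/293  [line 6·x + -8·y + 21236/293 = 0 ∩ |AC|² = 3481/293]
   → C = (-1510/293, 1522/293)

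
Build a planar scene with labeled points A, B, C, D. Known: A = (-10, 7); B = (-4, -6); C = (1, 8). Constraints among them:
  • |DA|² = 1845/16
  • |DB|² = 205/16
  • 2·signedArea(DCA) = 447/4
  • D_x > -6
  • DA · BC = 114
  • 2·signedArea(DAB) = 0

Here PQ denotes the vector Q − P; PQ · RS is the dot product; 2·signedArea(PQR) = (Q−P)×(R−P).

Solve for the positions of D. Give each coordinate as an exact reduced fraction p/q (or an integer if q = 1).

1. D_x = -11/2  [2·signedArea(DAB) = 0 ∩ 2·signedArea(DCA) = 447/4]
2. D_y = -11/4  [2·signedArea(DAB) = 0 ∩ 2·signedArea(DCA) = 447/4]
   → D = (-11/2, -11/4)

D = (-11/2, -11/4)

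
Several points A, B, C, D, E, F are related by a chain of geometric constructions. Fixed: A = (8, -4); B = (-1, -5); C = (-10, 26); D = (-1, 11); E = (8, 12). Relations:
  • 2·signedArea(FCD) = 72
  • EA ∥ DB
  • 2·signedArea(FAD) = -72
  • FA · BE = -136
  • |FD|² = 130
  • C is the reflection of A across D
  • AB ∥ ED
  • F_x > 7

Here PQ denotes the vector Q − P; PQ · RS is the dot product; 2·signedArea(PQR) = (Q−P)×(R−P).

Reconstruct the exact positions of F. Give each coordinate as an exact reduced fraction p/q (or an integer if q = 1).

1. F_x = 8  [2·signedArea(FAD) = -72 ∩ FA · BE = -136]
2. F_y = 4  [2·signedArea(FAD) = -72 ∩ FA · BE = -136]
   → F = (8, 4)

F = (8, 4)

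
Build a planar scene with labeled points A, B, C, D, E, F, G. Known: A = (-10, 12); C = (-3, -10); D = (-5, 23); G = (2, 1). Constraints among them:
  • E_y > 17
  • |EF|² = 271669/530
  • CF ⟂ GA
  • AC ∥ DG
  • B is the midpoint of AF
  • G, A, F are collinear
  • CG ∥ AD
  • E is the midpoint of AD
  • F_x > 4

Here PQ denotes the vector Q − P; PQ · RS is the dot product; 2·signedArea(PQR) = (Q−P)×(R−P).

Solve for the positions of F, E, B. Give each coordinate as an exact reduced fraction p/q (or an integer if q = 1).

B = (-694/265, 1387/265)
E = (-15/2, 35/2)
F = (1262/265, -406/265)

1. F_x = 1262/265  [G, A, F are collinear ∩ CF ⟂ GA]
2. F_y = -406/265  [G, A, F are collinear ∩ CF ⟂ GA]
   → F = (1262/265, -406/265)
3. E_x = -15/2  [E is the midpoint of AD]
4. E_y = 35/2  [E is the midpoint of AD]
   → E = (-15/2, 35/2)
5. B_x = -694/265  [B is the midpoint of AF]
6. B_y = 1387/265  [B is the midpoint of AF]
   → B = (-694/265, 1387/265)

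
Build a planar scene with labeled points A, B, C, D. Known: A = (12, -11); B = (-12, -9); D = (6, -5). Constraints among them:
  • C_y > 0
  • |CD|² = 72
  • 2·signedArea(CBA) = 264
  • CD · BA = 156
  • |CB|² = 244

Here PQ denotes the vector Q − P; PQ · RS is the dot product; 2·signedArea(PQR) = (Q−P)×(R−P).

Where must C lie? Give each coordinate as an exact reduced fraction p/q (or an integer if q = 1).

C = (0, 1)

1. C_x = 0  [2·signedArea(CBA) = 264 ∩ CD · BA = 156]
2. C_y = 1  [2·signedArea(CBA) = 264 ∩ CD · BA = 156]
   → C = (0, 1)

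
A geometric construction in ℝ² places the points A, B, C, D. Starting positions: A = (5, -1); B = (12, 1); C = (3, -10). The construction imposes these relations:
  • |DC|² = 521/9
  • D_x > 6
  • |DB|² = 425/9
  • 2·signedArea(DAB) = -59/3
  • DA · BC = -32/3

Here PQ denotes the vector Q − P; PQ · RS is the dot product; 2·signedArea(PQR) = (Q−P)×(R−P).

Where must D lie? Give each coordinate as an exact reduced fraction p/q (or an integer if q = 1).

1. D_x = 20/3  [2·signedArea(DAB) = -59/3 ∩ DA · BC = -32/3]
2. D_y = -10/3  [2·signedArea(DAB) = -59/3 ∩ DA · BC = -32/3]
   → D = (20/3, -10/3)

D = (20/3, -10/3)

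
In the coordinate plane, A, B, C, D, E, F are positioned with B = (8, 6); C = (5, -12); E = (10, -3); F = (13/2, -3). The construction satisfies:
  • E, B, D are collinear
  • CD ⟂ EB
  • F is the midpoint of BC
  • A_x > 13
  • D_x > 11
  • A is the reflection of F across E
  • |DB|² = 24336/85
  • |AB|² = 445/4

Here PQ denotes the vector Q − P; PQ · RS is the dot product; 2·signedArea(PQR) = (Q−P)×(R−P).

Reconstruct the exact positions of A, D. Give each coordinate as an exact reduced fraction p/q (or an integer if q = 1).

A = (27/2, -3)
D = (992/85, -894/85)

1. A_x = 27/2  [A is the reflection of F across E]
2. A_y = -3  [A is the reflection of F across E]
   → A = (27/2, -3)
3. D_x = 992/85  [E, B, D are collinear ∩ CD ⟂ EB]
4. D_y = -894/85  [E, B, D are collinear ∩ CD ⟂ EB]
   → D = (992/85, -894/85)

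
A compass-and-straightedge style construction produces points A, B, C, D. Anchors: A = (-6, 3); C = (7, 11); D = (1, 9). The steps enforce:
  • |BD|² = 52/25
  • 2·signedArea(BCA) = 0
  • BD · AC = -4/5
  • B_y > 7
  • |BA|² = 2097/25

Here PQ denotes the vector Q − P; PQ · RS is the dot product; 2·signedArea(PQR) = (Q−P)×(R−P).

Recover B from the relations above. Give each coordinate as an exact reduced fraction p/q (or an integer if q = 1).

1. B_x = 9/5  [2·signedArea(BCA) = 0 ∩ BD · AC = -4/5]
2. B_y = 39/5  [2·signedArea(BCA) = 0 ∩ BD · AC = -4/5]
   → B = (9/5, 39/5)

B = (9/5, 39/5)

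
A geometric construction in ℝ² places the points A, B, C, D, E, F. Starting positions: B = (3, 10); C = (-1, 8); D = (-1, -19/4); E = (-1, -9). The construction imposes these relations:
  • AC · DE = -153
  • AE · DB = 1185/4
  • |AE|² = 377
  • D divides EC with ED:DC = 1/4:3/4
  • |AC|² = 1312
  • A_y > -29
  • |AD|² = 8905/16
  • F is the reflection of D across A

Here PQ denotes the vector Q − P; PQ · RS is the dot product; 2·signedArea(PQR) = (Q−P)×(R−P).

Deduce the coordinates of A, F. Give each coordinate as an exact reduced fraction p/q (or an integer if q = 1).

A = (-5, -28)
F = (-9, -205/4)

1. A_x = -5  [AE · DB = 1185/4 ∩ AC · DE = -153]
2. A_y = -28  [AE · DB = 1185/4 ∩ AC · DE = -153]
   → A = (-5, -28)
3. F_x = -9  [F is the reflection of D across A]
4. F_y = -205/4  [F is the reflection of D across A]
   → F = (-9, -205/4)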